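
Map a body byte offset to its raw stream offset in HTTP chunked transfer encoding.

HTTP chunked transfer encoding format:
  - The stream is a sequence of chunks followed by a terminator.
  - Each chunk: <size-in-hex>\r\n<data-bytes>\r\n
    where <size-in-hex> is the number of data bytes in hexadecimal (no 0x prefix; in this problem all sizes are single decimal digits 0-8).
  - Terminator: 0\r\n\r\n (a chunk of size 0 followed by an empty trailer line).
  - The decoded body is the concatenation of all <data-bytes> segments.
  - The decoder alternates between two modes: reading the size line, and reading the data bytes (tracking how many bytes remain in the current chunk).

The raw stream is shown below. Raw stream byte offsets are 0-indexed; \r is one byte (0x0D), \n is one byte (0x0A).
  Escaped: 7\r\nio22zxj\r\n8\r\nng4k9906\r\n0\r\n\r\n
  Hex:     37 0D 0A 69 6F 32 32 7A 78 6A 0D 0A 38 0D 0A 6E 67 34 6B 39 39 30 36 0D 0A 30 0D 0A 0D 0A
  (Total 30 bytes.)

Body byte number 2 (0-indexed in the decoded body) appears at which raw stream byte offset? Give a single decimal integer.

Answer: 5

Derivation:
Chunk 1: stream[0..1]='7' size=0x7=7, data at stream[3..10]='io22zxj' -> body[0..7], body so far='io22zxj'
Chunk 2: stream[12..13]='8' size=0x8=8, data at stream[15..23]='ng4k9906' -> body[7..15], body so far='io22zxjng4k9906'
Chunk 3: stream[25..26]='0' size=0 (terminator). Final body='io22zxjng4k9906' (15 bytes)
Body byte 2 at stream offset 5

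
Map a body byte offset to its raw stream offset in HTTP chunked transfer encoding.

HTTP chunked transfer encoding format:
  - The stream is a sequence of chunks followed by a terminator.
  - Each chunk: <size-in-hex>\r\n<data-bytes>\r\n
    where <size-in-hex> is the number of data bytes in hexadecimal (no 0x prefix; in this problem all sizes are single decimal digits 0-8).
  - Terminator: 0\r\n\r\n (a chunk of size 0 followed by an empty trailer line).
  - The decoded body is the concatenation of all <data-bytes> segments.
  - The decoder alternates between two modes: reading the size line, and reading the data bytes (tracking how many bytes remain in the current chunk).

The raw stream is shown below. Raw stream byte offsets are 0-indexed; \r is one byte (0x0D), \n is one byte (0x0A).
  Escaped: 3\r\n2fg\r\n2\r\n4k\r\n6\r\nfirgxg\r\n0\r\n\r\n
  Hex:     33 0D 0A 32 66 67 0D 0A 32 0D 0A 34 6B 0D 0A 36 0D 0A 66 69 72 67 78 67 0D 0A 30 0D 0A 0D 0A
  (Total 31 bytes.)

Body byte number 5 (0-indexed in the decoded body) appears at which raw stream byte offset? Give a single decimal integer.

Answer: 18

Derivation:
Chunk 1: stream[0..1]='3' size=0x3=3, data at stream[3..6]='2fg' -> body[0..3], body so far='2fg'
Chunk 2: stream[8..9]='2' size=0x2=2, data at stream[11..13]='4k' -> body[3..5], body so far='2fg4k'
Chunk 3: stream[15..16]='6' size=0x6=6, data at stream[18..24]='firgxg' -> body[5..11], body so far='2fg4kfirgxg'
Chunk 4: stream[26..27]='0' size=0 (terminator). Final body='2fg4kfirgxg' (11 bytes)
Body byte 5 at stream offset 18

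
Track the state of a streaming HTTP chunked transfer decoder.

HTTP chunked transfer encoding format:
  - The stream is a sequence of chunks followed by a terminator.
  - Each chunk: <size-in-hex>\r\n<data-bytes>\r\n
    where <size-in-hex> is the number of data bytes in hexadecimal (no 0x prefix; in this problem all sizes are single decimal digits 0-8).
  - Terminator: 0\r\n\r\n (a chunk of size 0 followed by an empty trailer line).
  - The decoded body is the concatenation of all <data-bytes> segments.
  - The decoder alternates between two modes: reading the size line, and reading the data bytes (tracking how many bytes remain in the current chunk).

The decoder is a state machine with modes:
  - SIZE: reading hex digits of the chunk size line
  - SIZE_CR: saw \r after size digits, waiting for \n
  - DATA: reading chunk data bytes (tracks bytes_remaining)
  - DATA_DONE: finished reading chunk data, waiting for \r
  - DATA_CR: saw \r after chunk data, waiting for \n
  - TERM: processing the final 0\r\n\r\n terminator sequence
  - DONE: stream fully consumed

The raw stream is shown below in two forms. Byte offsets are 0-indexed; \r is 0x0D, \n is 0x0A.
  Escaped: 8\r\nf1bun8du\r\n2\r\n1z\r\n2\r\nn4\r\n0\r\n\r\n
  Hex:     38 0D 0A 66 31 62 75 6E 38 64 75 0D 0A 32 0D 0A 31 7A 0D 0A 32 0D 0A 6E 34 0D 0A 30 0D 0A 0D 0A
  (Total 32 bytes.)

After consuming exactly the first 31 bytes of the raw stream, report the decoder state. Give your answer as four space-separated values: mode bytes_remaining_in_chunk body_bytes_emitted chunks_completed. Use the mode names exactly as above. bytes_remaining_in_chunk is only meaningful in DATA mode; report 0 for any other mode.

Answer: TERM 0 12 3

Derivation:
Byte 0 = '8': mode=SIZE remaining=0 emitted=0 chunks_done=0
Byte 1 = 0x0D: mode=SIZE_CR remaining=0 emitted=0 chunks_done=0
Byte 2 = 0x0A: mode=DATA remaining=8 emitted=0 chunks_done=0
Byte 3 = 'f': mode=DATA remaining=7 emitted=1 chunks_done=0
Byte 4 = '1': mode=DATA remaining=6 emitted=2 chunks_done=0
Byte 5 = 'b': mode=DATA remaining=5 emitted=3 chunks_done=0
Byte 6 = 'u': mode=DATA remaining=4 emitted=4 chunks_done=0
Byte 7 = 'n': mode=DATA remaining=3 emitted=5 chunks_done=0
Byte 8 = '8': mode=DATA remaining=2 emitted=6 chunks_done=0
Byte 9 = 'd': mode=DATA remaining=1 emitted=7 chunks_done=0
Byte 10 = 'u': mode=DATA_DONE remaining=0 emitted=8 chunks_done=0
Byte 11 = 0x0D: mode=DATA_CR remaining=0 emitted=8 chunks_done=0
Byte 12 = 0x0A: mode=SIZE remaining=0 emitted=8 chunks_done=1
Byte 13 = '2': mode=SIZE remaining=0 emitted=8 chunks_done=1
Byte 14 = 0x0D: mode=SIZE_CR remaining=0 emitted=8 chunks_done=1
Byte 15 = 0x0A: mode=DATA remaining=2 emitted=8 chunks_done=1
Byte 16 = '1': mode=DATA remaining=1 emitted=9 chunks_done=1
Byte 17 = 'z': mode=DATA_DONE remaining=0 emitted=10 chunks_done=1
Byte 18 = 0x0D: mode=DATA_CR remaining=0 emitted=10 chunks_done=1
Byte 19 = 0x0A: mode=SIZE remaining=0 emitted=10 chunks_done=2
Byte 20 = '2': mode=SIZE remaining=0 emitted=10 chunks_done=2
Byte 21 = 0x0D: mode=SIZE_CR remaining=0 emitted=10 chunks_done=2
Byte 22 = 0x0A: mode=DATA remaining=2 emitted=10 chunks_done=2
Byte 23 = 'n': mode=DATA remaining=1 emitted=11 chunks_done=2
Byte 24 = '4': mode=DATA_DONE remaining=0 emitted=12 chunks_done=2
Byte 25 = 0x0D: mode=DATA_CR remaining=0 emitted=12 chunks_done=2
Byte 26 = 0x0A: mode=SIZE remaining=0 emitted=12 chunks_done=3
Byte 27 = '0': mode=SIZE remaining=0 emitted=12 chunks_done=3
Byte 28 = 0x0D: mode=SIZE_CR remaining=0 emitted=12 chunks_done=3
Byte 29 = 0x0A: mode=TERM remaining=0 emitted=12 chunks_done=3
Byte 30 = 0x0D: mode=TERM remaining=0 emitted=12 chunks_done=3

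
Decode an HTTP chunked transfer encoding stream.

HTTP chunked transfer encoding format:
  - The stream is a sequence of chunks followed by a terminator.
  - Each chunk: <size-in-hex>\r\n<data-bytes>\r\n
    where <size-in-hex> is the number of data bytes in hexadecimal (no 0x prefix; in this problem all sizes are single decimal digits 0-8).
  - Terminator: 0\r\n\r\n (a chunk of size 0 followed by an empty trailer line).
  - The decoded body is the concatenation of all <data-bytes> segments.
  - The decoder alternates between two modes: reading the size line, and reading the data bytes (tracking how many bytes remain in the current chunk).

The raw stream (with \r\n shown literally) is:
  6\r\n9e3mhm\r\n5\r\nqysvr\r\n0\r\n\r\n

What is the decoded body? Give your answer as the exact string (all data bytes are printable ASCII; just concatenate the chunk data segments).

Chunk 1: stream[0..1]='6' size=0x6=6, data at stream[3..9]='9e3mhm' -> body[0..6], body so far='9e3mhm'
Chunk 2: stream[11..12]='5' size=0x5=5, data at stream[14..19]='qysvr' -> body[6..11], body so far='9e3mhmqysvr'
Chunk 3: stream[21..22]='0' size=0 (terminator). Final body='9e3mhmqysvr' (11 bytes)

Answer: 9e3mhmqysvr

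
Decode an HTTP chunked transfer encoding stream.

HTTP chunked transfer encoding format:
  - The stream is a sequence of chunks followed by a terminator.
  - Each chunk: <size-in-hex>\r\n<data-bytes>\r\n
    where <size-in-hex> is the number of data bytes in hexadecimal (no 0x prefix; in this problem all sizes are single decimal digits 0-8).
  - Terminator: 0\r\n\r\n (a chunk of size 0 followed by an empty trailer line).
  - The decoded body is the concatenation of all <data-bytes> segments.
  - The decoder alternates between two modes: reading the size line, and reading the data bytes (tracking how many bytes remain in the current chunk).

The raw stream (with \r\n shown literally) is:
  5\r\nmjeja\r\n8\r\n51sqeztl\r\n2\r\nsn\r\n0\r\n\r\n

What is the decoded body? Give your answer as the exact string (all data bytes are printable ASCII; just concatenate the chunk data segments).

Chunk 1: stream[0..1]='5' size=0x5=5, data at stream[3..8]='mjeja' -> body[0..5], body so far='mjeja'
Chunk 2: stream[10..11]='8' size=0x8=8, data at stream[13..21]='51sqeztl' -> body[5..13], body so far='mjeja51sqeztl'
Chunk 3: stream[23..24]='2' size=0x2=2, data at stream[26..28]='sn' -> body[13..15], body so far='mjeja51sqeztlsn'
Chunk 4: stream[30..31]='0' size=0 (terminator). Final body='mjeja51sqeztlsn' (15 bytes)

Answer: mjeja51sqeztlsn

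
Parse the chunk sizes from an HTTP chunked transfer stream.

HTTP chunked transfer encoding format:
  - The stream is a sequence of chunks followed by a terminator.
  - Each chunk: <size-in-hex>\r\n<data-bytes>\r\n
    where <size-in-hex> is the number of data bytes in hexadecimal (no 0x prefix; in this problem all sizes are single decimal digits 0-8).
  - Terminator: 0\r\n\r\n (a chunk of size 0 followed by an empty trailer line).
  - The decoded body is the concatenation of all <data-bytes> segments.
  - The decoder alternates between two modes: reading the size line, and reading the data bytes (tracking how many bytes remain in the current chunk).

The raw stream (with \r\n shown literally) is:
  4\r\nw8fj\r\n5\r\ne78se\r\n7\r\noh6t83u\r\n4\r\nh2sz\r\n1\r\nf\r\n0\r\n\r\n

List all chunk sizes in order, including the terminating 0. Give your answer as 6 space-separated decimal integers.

Chunk 1: stream[0..1]='4' size=0x4=4, data at stream[3..7]='w8fj' -> body[0..4], body so far='w8fj'
Chunk 2: stream[9..10]='5' size=0x5=5, data at stream[12..17]='e78se' -> body[4..9], body so far='w8fje78se'
Chunk 3: stream[19..20]='7' size=0x7=7, data at stream[22..29]='oh6t83u' -> body[9..16], body so far='w8fje78seoh6t83u'
Chunk 4: stream[31..32]='4' size=0x4=4, data at stream[34..38]='h2sz' -> body[16..20], body so far='w8fje78seoh6t83uh2sz'
Chunk 5: stream[40..41]='1' size=0x1=1, data at stream[43..44]='f' -> body[20..21], body so far='w8fje78seoh6t83uh2szf'
Chunk 6: stream[46..47]='0' size=0 (terminator). Final body='w8fje78seoh6t83uh2szf' (21 bytes)

Answer: 4 5 7 4 1 0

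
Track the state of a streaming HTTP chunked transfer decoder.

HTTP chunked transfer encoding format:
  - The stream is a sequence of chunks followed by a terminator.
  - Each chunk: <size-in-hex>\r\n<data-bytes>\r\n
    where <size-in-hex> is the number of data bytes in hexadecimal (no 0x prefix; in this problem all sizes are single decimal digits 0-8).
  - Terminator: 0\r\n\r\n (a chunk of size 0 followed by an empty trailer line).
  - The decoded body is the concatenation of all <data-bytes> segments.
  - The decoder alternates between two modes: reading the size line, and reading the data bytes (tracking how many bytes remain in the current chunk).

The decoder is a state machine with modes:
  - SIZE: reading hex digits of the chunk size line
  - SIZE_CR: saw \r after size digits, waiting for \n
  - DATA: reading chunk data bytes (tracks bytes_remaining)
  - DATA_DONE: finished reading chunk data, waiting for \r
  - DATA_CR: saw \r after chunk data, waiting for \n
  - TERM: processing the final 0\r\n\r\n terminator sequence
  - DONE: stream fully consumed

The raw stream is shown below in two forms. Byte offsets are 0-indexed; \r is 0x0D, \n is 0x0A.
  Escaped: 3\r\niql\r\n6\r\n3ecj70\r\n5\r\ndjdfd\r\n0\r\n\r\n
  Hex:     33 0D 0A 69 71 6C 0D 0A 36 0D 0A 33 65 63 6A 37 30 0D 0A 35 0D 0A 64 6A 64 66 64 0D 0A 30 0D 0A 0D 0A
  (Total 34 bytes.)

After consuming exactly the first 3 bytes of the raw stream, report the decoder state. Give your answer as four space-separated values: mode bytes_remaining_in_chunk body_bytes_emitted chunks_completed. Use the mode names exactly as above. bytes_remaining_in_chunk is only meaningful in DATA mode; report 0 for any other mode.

Byte 0 = '3': mode=SIZE remaining=0 emitted=0 chunks_done=0
Byte 1 = 0x0D: mode=SIZE_CR remaining=0 emitted=0 chunks_done=0
Byte 2 = 0x0A: mode=DATA remaining=3 emitted=0 chunks_done=0

Answer: DATA 3 0 0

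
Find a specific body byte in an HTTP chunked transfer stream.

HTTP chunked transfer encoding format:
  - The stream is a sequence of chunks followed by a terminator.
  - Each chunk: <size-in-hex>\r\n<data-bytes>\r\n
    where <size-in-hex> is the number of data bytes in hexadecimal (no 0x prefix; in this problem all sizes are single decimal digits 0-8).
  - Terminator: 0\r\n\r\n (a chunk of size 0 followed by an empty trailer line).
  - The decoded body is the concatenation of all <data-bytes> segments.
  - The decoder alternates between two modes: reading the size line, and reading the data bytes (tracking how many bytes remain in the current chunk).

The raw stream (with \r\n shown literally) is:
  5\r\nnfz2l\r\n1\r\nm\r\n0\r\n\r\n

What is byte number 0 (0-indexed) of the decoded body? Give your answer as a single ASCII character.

Chunk 1: stream[0..1]='5' size=0x5=5, data at stream[3..8]='nfz2l' -> body[0..5], body so far='nfz2l'
Chunk 2: stream[10..11]='1' size=0x1=1, data at stream[13..14]='m' -> body[5..6], body so far='nfz2lm'
Chunk 3: stream[16..17]='0' size=0 (terminator). Final body='nfz2lm' (6 bytes)
Body byte 0 = 'n'

Answer: n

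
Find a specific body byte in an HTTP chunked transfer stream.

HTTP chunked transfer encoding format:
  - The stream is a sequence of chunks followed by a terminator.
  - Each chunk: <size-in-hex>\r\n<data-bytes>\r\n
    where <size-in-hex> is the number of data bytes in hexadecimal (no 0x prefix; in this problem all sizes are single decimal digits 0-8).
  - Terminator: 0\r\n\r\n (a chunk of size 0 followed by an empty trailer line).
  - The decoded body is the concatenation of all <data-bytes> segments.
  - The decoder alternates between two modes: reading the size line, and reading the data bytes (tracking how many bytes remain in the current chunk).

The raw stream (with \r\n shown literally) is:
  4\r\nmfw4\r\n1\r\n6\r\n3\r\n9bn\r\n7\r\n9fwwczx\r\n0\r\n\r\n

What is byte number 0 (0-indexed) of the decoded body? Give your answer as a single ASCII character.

Answer: m

Derivation:
Chunk 1: stream[0..1]='4' size=0x4=4, data at stream[3..7]='mfw4' -> body[0..4], body so far='mfw4'
Chunk 2: stream[9..10]='1' size=0x1=1, data at stream[12..13]='6' -> body[4..5], body so far='mfw46'
Chunk 3: stream[15..16]='3' size=0x3=3, data at stream[18..21]='9bn' -> body[5..8], body so far='mfw469bn'
Chunk 4: stream[23..24]='7' size=0x7=7, data at stream[26..33]='9fwwczx' -> body[8..15], body so far='mfw469bn9fwwczx'
Chunk 5: stream[35..36]='0' size=0 (terminator). Final body='mfw469bn9fwwczx' (15 bytes)
Body byte 0 = 'm'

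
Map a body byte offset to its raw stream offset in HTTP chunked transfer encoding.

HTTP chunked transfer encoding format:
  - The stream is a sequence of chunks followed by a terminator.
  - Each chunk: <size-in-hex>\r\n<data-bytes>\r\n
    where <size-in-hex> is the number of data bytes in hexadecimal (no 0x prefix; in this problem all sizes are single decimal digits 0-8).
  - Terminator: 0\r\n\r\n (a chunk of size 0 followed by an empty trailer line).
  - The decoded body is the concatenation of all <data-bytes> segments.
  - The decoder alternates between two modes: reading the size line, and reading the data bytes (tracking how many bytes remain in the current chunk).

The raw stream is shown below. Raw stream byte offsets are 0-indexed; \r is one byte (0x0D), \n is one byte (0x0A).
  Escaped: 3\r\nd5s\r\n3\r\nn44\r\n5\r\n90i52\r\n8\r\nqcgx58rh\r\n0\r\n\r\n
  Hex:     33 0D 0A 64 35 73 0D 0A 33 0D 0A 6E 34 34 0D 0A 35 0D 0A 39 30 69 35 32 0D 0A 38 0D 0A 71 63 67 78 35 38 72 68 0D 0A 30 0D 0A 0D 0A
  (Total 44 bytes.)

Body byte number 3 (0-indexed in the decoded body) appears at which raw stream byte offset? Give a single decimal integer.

Chunk 1: stream[0..1]='3' size=0x3=3, data at stream[3..6]='d5s' -> body[0..3], body so far='d5s'
Chunk 2: stream[8..9]='3' size=0x3=3, data at stream[11..14]='n44' -> body[3..6], body so far='d5sn44'
Chunk 3: stream[16..17]='5' size=0x5=5, data at stream[19..24]='90i52' -> body[6..11], body so far='d5sn4490i52'
Chunk 4: stream[26..27]='8' size=0x8=8, data at stream[29..37]='qcgx58rh' -> body[11..19], body so far='d5sn4490i52qcgx58rh'
Chunk 5: stream[39..40]='0' size=0 (terminator). Final body='d5sn4490i52qcgx58rh' (19 bytes)
Body byte 3 at stream offset 11

Answer: 11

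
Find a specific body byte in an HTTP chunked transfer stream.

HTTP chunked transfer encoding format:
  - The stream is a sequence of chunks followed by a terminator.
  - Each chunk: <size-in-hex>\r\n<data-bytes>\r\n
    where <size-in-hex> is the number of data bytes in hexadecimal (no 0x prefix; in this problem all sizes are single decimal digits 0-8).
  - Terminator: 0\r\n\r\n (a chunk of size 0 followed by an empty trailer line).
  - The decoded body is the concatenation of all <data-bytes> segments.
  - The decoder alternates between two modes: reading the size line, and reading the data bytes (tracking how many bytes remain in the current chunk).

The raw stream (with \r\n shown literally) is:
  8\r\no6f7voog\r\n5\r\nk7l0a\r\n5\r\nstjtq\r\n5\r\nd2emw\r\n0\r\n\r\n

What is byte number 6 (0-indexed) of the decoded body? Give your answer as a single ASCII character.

Chunk 1: stream[0..1]='8' size=0x8=8, data at stream[3..11]='o6f7voog' -> body[0..8], body so far='o6f7voog'
Chunk 2: stream[13..14]='5' size=0x5=5, data at stream[16..21]='k7l0a' -> body[8..13], body so far='o6f7voogk7l0a'
Chunk 3: stream[23..24]='5' size=0x5=5, data at stream[26..31]='stjtq' -> body[13..18], body so far='o6f7voogk7l0astjtq'
Chunk 4: stream[33..34]='5' size=0x5=5, data at stream[36..41]='d2emw' -> body[18..23], body so far='o6f7voogk7l0astjtqd2emw'
Chunk 5: stream[43..44]='0' size=0 (terminator). Final body='o6f7voogk7l0astjtqd2emw' (23 bytes)
Body byte 6 = 'o'

Answer: o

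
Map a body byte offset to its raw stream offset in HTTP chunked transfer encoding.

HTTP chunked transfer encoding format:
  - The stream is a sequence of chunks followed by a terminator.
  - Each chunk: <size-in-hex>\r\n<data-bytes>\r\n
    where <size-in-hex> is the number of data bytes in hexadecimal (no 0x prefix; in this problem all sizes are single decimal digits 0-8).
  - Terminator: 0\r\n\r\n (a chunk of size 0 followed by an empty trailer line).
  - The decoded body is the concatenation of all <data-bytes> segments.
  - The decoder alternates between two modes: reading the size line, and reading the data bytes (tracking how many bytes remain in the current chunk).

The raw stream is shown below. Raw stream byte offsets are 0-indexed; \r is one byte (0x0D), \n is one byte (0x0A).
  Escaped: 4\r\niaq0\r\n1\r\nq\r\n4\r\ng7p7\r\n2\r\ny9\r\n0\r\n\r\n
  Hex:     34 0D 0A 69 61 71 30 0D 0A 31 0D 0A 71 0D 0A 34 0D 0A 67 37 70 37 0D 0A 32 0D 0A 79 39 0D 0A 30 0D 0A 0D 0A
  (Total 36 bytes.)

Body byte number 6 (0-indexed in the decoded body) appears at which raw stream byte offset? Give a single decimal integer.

Chunk 1: stream[0..1]='4' size=0x4=4, data at stream[3..7]='iaq0' -> body[0..4], body so far='iaq0'
Chunk 2: stream[9..10]='1' size=0x1=1, data at stream[12..13]='q' -> body[4..5], body so far='iaq0q'
Chunk 3: stream[15..16]='4' size=0x4=4, data at stream[18..22]='g7p7' -> body[5..9], body so far='iaq0qg7p7'
Chunk 4: stream[24..25]='2' size=0x2=2, data at stream[27..29]='y9' -> body[9..11], body so far='iaq0qg7p7y9'
Chunk 5: stream[31..32]='0' size=0 (terminator). Final body='iaq0qg7p7y9' (11 bytes)
Body byte 6 at stream offset 19

Answer: 19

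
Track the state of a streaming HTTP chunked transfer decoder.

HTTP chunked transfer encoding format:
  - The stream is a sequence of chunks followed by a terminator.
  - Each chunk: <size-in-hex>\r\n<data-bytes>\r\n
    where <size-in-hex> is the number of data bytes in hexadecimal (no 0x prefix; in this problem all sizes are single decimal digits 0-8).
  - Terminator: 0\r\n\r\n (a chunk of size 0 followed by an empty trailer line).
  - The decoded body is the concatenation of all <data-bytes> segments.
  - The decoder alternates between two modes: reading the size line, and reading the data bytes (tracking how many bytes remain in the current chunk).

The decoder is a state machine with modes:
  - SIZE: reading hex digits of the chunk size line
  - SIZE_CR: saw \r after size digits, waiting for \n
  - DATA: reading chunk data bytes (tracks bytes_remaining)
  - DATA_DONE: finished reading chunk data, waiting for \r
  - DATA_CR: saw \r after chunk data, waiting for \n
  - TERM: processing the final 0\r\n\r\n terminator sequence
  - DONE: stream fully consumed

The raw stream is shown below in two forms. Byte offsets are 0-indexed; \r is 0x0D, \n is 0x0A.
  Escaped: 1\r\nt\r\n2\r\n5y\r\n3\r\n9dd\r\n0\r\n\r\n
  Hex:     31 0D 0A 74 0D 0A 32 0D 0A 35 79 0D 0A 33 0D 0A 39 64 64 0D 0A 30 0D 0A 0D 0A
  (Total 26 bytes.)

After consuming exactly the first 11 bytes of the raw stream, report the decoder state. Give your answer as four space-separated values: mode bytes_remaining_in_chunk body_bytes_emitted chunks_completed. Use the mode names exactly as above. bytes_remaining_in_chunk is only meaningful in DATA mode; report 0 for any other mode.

Answer: DATA_DONE 0 3 1

Derivation:
Byte 0 = '1': mode=SIZE remaining=0 emitted=0 chunks_done=0
Byte 1 = 0x0D: mode=SIZE_CR remaining=0 emitted=0 chunks_done=0
Byte 2 = 0x0A: mode=DATA remaining=1 emitted=0 chunks_done=0
Byte 3 = 't': mode=DATA_DONE remaining=0 emitted=1 chunks_done=0
Byte 4 = 0x0D: mode=DATA_CR remaining=0 emitted=1 chunks_done=0
Byte 5 = 0x0A: mode=SIZE remaining=0 emitted=1 chunks_done=1
Byte 6 = '2': mode=SIZE remaining=0 emitted=1 chunks_done=1
Byte 7 = 0x0D: mode=SIZE_CR remaining=0 emitted=1 chunks_done=1
Byte 8 = 0x0A: mode=DATA remaining=2 emitted=1 chunks_done=1
Byte 9 = '5': mode=DATA remaining=1 emitted=2 chunks_done=1
Byte 10 = 'y': mode=DATA_DONE remaining=0 emitted=3 chunks_done=1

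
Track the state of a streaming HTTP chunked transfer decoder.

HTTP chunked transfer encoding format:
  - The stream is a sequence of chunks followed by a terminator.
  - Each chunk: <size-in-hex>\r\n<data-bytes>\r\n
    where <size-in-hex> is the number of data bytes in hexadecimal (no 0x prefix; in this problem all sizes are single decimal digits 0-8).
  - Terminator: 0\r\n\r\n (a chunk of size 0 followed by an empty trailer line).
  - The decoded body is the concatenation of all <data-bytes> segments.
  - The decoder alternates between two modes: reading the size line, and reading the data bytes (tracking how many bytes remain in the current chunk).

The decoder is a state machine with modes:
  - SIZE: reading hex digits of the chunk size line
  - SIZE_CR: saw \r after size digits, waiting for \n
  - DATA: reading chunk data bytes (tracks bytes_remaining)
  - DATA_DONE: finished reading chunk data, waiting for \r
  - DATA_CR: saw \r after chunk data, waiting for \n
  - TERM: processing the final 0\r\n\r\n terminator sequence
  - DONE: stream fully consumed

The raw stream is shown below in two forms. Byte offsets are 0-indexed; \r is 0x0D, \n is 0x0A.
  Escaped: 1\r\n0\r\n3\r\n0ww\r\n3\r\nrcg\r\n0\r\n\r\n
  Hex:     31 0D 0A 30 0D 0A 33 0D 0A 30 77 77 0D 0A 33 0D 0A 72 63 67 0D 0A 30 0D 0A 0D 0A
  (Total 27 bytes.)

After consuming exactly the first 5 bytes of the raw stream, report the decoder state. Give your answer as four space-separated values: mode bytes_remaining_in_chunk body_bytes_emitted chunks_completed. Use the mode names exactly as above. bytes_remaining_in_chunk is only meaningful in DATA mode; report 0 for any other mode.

Answer: DATA_CR 0 1 0

Derivation:
Byte 0 = '1': mode=SIZE remaining=0 emitted=0 chunks_done=0
Byte 1 = 0x0D: mode=SIZE_CR remaining=0 emitted=0 chunks_done=0
Byte 2 = 0x0A: mode=DATA remaining=1 emitted=0 chunks_done=0
Byte 3 = '0': mode=DATA_DONE remaining=0 emitted=1 chunks_done=0
Byte 4 = 0x0D: mode=DATA_CR remaining=0 emitted=1 chunks_done=0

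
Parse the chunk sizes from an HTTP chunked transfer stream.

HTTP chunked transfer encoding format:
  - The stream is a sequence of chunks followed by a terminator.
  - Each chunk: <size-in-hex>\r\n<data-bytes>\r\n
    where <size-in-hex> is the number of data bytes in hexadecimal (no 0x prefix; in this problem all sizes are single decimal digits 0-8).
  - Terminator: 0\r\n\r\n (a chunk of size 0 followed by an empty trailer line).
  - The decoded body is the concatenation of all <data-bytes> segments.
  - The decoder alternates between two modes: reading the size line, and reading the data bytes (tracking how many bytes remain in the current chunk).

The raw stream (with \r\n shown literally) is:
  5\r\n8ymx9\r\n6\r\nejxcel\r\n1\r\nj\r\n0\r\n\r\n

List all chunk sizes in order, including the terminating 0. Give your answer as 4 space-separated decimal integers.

Answer: 5 6 1 0

Derivation:
Chunk 1: stream[0..1]='5' size=0x5=5, data at stream[3..8]='8ymx9' -> body[0..5], body so far='8ymx9'
Chunk 2: stream[10..11]='6' size=0x6=6, data at stream[13..19]='ejxcel' -> body[5..11], body so far='8ymx9ejxcel'
Chunk 3: stream[21..22]='1' size=0x1=1, data at stream[24..25]='j' -> body[11..12], body so far='8ymx9ejxcelj'
Chunk 4: stream[27..28]='0' size=0 (terminator). Final body='8ymx9ejxcelj' (12 bytes)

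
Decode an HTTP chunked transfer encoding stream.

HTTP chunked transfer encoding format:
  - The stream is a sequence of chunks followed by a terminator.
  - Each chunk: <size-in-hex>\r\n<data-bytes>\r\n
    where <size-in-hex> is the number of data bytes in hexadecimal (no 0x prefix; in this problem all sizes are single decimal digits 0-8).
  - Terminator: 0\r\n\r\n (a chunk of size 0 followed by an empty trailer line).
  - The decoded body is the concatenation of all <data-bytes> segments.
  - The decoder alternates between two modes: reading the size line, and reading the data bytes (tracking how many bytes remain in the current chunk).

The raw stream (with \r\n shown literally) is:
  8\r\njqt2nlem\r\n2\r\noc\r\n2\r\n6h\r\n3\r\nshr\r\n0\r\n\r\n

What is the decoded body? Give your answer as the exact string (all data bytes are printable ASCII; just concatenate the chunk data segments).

Answer: jqt2nlemoc6hshr

Derivation:
Chunk 1: stream[0..1]='8' size=0x8=8, data at stream[3..11]='jqt2nlem' -> body[0..8], body so far='jqt2nlem'
Chunk 2: stream[13..14]='2' size=0x2=2, data at stream[16..18]='oc' -> body[8..10], body so far='jqt2nlemoc'
Chunk 3: stream[20..21]='2' size=0x2=2, data at stream[23..25]='6h' -> body[10..12], body so far='jqt2nlemoc6h'
Chunk 4: stream[27..28]='3' size=0x3=3, data at stream[30..33]='shr' -> body[12..15], body so far='jqt2nlemoc6hshr'
Chunk 5: stream[35..36]='0' size=0 (terminator). Final body='jqt2nlemoc6hshr' (15 bytes)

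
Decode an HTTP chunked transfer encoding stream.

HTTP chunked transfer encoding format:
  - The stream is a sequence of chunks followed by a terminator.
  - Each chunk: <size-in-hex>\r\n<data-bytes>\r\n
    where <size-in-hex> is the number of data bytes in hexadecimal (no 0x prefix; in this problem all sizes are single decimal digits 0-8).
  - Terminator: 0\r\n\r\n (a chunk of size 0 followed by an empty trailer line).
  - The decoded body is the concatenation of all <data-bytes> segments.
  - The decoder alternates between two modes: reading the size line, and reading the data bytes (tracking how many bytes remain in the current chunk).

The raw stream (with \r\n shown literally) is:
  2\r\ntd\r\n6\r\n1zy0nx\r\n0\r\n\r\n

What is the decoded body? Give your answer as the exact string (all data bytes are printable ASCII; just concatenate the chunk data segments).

Answer: td1zy0nx

Derivation:
Chunk 1: stream[0..1]='2' size=0x2=2, data at stream[3..5]='td' -> body[0..2], body so far='td'
Chunk 2: stream[7..8]='6' size=0x6=6, data at stream[10..16]='1zy0nx' -> body[2..8], body so far='td1zy0nx'
Chunk 3: stream[18..19]='0' size=0 (terminator). Final body='td1zy0nx' (8 bytes)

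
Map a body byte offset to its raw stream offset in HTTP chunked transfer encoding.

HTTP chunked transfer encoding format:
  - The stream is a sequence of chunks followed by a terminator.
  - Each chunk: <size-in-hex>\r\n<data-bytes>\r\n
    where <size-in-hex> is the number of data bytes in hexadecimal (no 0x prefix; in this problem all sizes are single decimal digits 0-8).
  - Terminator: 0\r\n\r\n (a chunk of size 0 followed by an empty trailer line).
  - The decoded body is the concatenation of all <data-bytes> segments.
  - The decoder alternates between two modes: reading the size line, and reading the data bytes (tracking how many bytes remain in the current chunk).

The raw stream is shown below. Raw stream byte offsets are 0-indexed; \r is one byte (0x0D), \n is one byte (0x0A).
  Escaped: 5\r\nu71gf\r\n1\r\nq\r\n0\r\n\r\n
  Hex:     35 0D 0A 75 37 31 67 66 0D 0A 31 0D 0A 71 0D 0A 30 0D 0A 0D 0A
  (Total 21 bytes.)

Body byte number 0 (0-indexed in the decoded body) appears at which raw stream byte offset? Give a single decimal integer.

Answer: 3

Derivation:
Chunk 1: stream[0..1]='5' size=0x5=5, data at stream[3..8]='u71gf' -> body[0..5], body so far='u71gf'
Chunk 2: stream[10..11]='1' size=0x1=1, data at stream[13..14]='q' -> body[5..6], body so far='u71gfq'
Chunk 3: stream[16..17]='0' size=0 (terminator). Final body='u71gfq' (6 bytes)
Body byte 0 at stream offset 3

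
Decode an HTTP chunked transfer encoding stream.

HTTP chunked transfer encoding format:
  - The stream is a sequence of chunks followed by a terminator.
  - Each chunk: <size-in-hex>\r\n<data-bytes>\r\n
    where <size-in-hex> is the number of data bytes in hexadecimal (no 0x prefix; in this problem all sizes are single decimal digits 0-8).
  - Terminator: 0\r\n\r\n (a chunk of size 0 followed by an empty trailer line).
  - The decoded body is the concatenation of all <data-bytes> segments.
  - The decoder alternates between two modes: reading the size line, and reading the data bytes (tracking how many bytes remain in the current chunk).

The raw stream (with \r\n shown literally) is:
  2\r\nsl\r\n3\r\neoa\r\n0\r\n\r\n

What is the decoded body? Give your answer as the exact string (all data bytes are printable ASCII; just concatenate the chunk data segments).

Chunk 1: stream[0..1]='2' size=0x2=2, data at stream[3..5]='sl' -> body[0..2], body so far='sl'
Chunk 2: stream[7..8]='3' size=0x3=3, data at stream[10..13]='eoa' -> body[2..5], body so far='sleoa'
Chunk 3: stream[15..16]='0' size=0 (terminator). Final body='sleoa' (5 bytes)

Answer: sleoa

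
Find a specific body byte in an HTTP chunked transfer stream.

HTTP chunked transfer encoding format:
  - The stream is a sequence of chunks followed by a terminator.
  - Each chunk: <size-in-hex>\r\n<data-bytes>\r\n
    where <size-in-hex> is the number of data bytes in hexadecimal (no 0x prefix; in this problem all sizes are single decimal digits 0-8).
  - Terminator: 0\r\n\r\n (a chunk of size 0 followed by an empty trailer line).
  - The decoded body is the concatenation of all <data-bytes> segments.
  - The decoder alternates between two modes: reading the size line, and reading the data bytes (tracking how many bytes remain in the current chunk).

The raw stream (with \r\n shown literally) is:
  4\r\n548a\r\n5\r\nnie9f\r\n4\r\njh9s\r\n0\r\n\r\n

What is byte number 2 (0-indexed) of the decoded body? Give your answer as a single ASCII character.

Answer: 8

Derivation:
Chunk 1: stream[0..1]='4' size=0x4=4, data at stream[3..7]='548a' -> body[0..4], body so far='548a'
Chunk 2: stream[9..10]='5' size=0x5=5, data at stream[12..17]='nie9f' -> body[4..9], body so far='548anie9f'
Chunk 3: stream[19..20]='4' size=0x4=4, data at stream[22..26]='jh9s' -> body[9..13], body so far='548anie9fjh9s'
Chunk 4: stream[28..29]='0' size=0 (terminator). Final body='548anie9fjh9s' (13 bytes)
Body byte 2 = '8'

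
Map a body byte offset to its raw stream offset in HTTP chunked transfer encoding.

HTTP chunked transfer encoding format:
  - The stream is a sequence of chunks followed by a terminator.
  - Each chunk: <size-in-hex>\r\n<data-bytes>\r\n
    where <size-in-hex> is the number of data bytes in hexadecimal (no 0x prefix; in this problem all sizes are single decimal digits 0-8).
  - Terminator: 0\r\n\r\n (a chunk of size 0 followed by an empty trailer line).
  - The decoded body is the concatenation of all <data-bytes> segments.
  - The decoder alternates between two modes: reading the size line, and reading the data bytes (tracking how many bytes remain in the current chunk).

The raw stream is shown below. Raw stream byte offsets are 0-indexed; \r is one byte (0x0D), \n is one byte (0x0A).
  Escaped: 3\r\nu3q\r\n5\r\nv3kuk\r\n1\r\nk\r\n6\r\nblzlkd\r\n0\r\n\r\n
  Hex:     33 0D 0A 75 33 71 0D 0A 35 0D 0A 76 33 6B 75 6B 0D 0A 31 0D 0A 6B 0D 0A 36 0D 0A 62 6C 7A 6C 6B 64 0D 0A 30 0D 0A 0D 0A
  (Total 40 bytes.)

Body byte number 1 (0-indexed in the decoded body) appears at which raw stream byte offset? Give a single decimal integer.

Answer: 4

Derivation:
Chunk 1: stream[0..1]='3' size=0x3=3, data at stream[3..6]='u3q' -> body[0..3], body so far='u3q'
Chunk 2: stream[8..9]='5' size=0x5=5, data at stream[11..16]='v3kuk' -> body[3..8], body so far='u3qv3kuk'
Chunk 3: stream[18..19]='1' size=0x1=1, data at stream[21..22]='k' -> body[8..9], body so far='u3qv3kukk'
Chunk 4: stream[24..25]='6' size=0x6=6, data at stream[27..33]='blzlkd' -> body[9..15], body so far='u3qv3kukkblzlkd'
Chunk 5: stream[35..36]='0' size=0 (terminator). Final body='u3qv3kukkblzlkd' (15 bytes)
Body byte 1 at stream offset 4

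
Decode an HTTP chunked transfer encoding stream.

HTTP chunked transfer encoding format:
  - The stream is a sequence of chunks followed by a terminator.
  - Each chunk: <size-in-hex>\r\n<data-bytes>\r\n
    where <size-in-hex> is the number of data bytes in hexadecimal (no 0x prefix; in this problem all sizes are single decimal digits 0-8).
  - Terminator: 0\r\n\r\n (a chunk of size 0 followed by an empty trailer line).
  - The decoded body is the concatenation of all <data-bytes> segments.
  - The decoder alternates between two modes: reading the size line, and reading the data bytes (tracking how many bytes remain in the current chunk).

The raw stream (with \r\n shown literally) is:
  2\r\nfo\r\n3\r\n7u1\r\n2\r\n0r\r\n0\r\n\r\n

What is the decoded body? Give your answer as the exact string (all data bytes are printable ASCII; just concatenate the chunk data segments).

Chunk 1: stream[0..1]='2' size=0x2=2, data at stream[3..5]='fo' -> body[0..2], body so far='fo'
Chunk 2: stream[7..8]='3' size=0x3=3, data at stream[10..13]='7u1' -> body[2..5], body so far='fo7u1'
Chunk 3: stream[15..16]='2' size=0x2=2, data at stream[18..20]='0r' -> body[5..7], body so far='fo7u10r'
Chunk 4: stream[22..23]='0' size=0 (terminator). Final body='fo7u10r' (7 bytes)

Answer: fo7u10r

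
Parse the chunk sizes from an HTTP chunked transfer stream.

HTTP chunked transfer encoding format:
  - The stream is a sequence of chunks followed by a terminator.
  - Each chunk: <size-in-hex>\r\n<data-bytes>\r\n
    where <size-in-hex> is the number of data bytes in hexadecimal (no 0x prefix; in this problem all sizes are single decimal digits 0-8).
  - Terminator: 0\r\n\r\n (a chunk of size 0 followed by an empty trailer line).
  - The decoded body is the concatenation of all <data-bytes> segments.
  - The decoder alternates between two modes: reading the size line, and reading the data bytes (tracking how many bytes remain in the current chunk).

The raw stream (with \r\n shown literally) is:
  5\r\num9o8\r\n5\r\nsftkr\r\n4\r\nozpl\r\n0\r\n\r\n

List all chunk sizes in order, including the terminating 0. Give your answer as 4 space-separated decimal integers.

Chunk 1: stream[0..1]='5' size=0x5=5, data at stream[3..8]='um9o8' -> body[0..5], body so far='um9o8'
Chunk 2: stream[10..11]='5' size=0x5=5, data at stream[13..18]='sftkr' -> body[5..10], body so far='um9o8sftkr'
Chunk 3: stream[20..21]='4' size=0x4=4, data at stream[23..27]='ozpl' -> body[10..14], body so far='um9o8sftkrozpl'
Chunk 4: stream[29..30]='0' size=0 (terminator). Final body='um9o8sftkrozpl' (14 bytes)

Answer: 5 5 4 0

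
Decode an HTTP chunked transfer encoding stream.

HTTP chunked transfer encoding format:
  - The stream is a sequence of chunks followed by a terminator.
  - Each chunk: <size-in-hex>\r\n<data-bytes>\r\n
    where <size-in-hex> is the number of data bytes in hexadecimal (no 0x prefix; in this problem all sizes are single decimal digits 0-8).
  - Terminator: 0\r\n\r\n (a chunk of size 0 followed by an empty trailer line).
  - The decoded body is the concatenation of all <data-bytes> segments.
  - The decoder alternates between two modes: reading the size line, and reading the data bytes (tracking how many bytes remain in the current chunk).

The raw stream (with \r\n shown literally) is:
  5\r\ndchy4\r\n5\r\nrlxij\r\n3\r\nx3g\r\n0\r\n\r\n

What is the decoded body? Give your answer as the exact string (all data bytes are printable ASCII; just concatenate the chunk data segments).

Answer: dchy4rlxijx3g

Derivation:
Chunk 1: stream[0..1]='5' size=0x5=5, data at stream[3..8]='dchy4' -> body[0..5], body so far='dchy4'
Chunk 2: stream[10..11]='5' size=0x5=5, data at stream[13..18]='rlxij' -> body[5..10], body so far='dchy4rlxij'
Chunk 3: stream[20..21]='3' size=0x3=3, data at stream[23..26]='x3g' -> body[10..13], body so far='dchy4rlxijx3g'
Chunk 4: stream[28..29]='0' size=0 (terminator). Final body='dchy4rlxijx3g' (13 bytes)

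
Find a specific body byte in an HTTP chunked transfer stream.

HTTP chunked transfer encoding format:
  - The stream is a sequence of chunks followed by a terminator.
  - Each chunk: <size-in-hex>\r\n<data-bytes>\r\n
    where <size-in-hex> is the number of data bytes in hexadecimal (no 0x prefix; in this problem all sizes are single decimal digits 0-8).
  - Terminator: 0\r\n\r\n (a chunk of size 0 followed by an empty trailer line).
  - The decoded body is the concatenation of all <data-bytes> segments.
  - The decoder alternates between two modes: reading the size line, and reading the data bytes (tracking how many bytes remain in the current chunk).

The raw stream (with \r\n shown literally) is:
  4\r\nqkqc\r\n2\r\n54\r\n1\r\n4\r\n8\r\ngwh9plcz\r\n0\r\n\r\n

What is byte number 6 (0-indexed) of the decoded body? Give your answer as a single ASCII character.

Chunk 1: stream[0..1]='4' size=0x4=4, data at stream[3..7]='qkqc' -> body[0..4], body so far='qkqc'
Chunk 2: stream[9..10]='2' size=0x2=2, data at stream[12..14]='54' -> body[4..6], body so far='qkqc54'
Chunk 3: stream[16..17]='1' size=0x1=1, data at stream[19..20]='4' -> body[6..7], body so far='qkqc544'
Chunk 4: stream[22..23]='8' size=0x8=8, data at stream[25..33]='gwh9plcz' -> body[7..15], body so far='qkqc544gwh9plcz'
Chunk 5: stream[35..36]='0' size=0 (terminator). Final body='qkqc544gwh9plcz' (15 bytes)
Body byte 6 = '4'

Answer: 4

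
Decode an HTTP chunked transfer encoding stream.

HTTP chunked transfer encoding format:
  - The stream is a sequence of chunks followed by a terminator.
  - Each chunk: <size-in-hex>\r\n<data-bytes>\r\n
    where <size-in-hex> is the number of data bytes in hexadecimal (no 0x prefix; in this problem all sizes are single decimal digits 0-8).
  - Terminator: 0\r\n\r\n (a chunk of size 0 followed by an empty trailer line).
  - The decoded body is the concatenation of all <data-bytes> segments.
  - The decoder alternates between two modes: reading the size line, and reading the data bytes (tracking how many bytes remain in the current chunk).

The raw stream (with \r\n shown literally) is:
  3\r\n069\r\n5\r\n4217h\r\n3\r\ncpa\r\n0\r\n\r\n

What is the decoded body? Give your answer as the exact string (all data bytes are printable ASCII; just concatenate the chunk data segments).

Chunk 1: stream[0..1]='3' size=0x3=3, data at stream[3..6]='069' -> body[0..3], body so far='069'
Chunk 2: stream[8..9]='5' size=0x5=5, data at stream[11..16]='4217h' -> body[3..8], body so far='0694217h'
Chunk 3: stream[18..19]='3' size=0x3=3, data at stream[21..24]='cpa' -> body[8..11], body so far='0694217hcpa'
Chunk 4: stream[26..27]='0' size=0 (terminator). Final body='0694217hcpa' (11 bytes)

Answer: 0694217hcpa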